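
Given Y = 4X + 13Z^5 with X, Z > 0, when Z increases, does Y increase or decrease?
Y increases

Taking the partial derivative:
∂Y/∂Z = 65Z^4

∂Y/∂Z = 65Z^4 > 0 (assuming positive values)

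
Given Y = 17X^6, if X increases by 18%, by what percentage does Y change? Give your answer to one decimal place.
170.0%

For Y = 17X^6:
If X → X(1 + 0.18)
Then Y → Y · (1 + 0.18)^6
     ≈ Y · 2.6996

Percentage change = ((1 + 0.18)^6 − 1) × 100% ≈ 170.0%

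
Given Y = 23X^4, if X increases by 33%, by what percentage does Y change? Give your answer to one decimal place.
212.9%

For Y = 23X^4:
If X → X(1 + 0.33)
Then Y → Y · (1 + 0.33)^4
     ≈ Y · 3.1290

Percentage change = ((1 + 0.33)^4 − 1) × 100% ≈ 212.9%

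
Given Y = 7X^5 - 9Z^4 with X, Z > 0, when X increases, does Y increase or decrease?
Y increases

Taking the partial derivative:
∂Y/∂X = 35X^4

∂Y/∂X = 35X^4 > 0 (assuming positive values)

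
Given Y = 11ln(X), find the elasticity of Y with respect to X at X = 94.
Elasticity = 1/ln(94) ≈ 0.2201

Elasticity = (dY/dX) · (X/Y)

dY/dX = 11/X
At X = 94: dY/dX = 11/94, Y = 11·ln(94)

Elasticity = (11/94) · (94 / (11·ln(94))) = 1/ln(94) ≈ 0.2201

Interpretation: for a small percentage change in X, the percentage change in Y is approximately 0.22 times as large.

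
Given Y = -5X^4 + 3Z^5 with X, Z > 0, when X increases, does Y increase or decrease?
Y decreases

Taking the partial derivative:
∂Y/∂X = -20X^3

∂Y/∂X = -20X^3 < 0 (assuming positive values)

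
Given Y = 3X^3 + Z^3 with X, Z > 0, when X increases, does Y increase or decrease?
Y increases

Taking the partial derivative:
∂Y/∂X = 9X^2

∂Y/∂X = 9X^2 > 0 (assuming positive values)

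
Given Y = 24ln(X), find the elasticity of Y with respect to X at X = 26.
Elasticity = 1/ln(26) ≈ 0.3069

Elasticity = (dY/dX) · (X/Y)

dY/dX = 24/X
At X = 26: dY/dX = 12/13, Y = 24·ln(26)

Elasticity = (12/13) · (26 / (24·ln(26))) = 1/ln(26) ≈ 0.3069

Interpretation: for a small percentage change in X, the percentage change in Y is approximately 0.31 times as large.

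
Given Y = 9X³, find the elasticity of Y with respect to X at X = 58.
Elasticity = 3

Elasticity = (dY/dX) · (X/Y)

dY/dX = 27·X²
At X = 58: dY/dX = 90828, Y = 1756008

Elasticity = 90828 · (58 / 1756008) = 3

Interpretation: for a small percentage change in X, the percentage change in Y is approximately 3.00 times as large.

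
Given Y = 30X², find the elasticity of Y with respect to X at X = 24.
Elasticity = 2

Elasticity = (dY/dX) · (X/Y)

dY/dX = 60·X
At X = 24: dY/dX = 1440, Y = 17280

Elasticity = 1440 · (24 / 17280) = 2

Interpretation: for a small percentage change in X, the percentage change in Y is approximately 2.00 times as large.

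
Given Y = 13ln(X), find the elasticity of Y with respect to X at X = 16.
Elasticity = 1/ln(16) ≈ 0.3607

Elasticity = (dY/dX) · (X/Y)

dY/dX = 13/X
At X = 16: dY/dX = 13/16, Y = 13·ln(16)

Elasticity = (13/16) · (16 / (13·ln(16))) = 1/ln(16) ≈ 0.3607

Interpretation: for a small percentage change in X, the percentage change in Y is approximately 0.36 times as large.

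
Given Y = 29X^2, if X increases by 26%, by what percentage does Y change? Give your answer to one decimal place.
58.8%

For Y = 29X^2:
If X → X(1 + 0.26)
Then Y → Y · (1 + 0.26)^2
     = Y · 1.5876

Percentage change = ((1 + 0.26)^2 − 1) × 100% ≈ 58.8%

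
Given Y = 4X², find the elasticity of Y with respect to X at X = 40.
Elasticity = 2

Elasticity = (dY/dX) · (X/Y)

dY/dX = 8·X
At X = 40: dY/dX = 320, Y = 6400

Elasticity = 320 · (40 / 6400) = 2

Interpretation: for a small percentage change in X, the percentage change in Y is approximately 2.00 times as large.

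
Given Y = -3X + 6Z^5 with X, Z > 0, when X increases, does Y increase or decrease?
Y decreases

Taking the partial derivative:
∂Y/∂X = -3

∂Y/∂X = -3 < 0 (assuming positive values)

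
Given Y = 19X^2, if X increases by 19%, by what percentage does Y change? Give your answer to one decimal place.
41.6%

For Y = 19X^2:
If X → X(1 + 0.19)
Then Y → Y · (1 + 0.19)^2
     = Y · 1.4161

Percentage change = ((1 + 0.19)^2 − 1) × 100% ≈ 41.6%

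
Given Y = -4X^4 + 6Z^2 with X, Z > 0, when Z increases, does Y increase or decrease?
Y increases

Taking the partial derivative:
∂Y/∂Z = 12Z

∂Y/∂Z = 12Z > 0 (assuming positive values)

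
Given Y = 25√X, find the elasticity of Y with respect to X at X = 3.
Elasticity = 1/2

Elasticity = (dY/dX) · (X/Y)

dY/dX = 25/(2·√X)
At X = 3: dY/dX = 25·√3/6, Y = 25·√3

Elasticity = (25·√3/6) · (3 / (25·√3)) = 1/2

Interpretation: for a small percentage change in X, the percentage change in Y is approximately 0.50 times as large.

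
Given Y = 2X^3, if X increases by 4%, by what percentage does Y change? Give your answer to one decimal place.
12.5%

For Y = 2X^3:
If X → X(1 + 0.04)
Then Y → Y · (1 + 0.04)^3
     ≈ Y · 1.1249

Percentage change = ((1 + 0.04)^3 − 1) × 100% ≈ 12.5%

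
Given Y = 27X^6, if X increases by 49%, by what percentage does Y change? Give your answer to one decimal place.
994.3%

For Y = 27X^6:
If X → X(1 + 0.49)
Then Y → Y · (1 + 0.49)^6
     ≈ Y · 10.9425

Percentage change = ((1 + 0.49)^6 − 1) × 100% ≈ 994.3%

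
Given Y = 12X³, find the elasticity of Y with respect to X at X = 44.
Elasticity = 3

Elasticity = (dY/dX) · (X/Y)

dY/dX = 36·X²
At X = 44: dY/dX = 69696, Y = 1022208

Elasticity = 69696 · (44 / 1022208) = 3

Interpretation: for a small percentage change in X, the percentage change in Y is approximately 3.00 times as large.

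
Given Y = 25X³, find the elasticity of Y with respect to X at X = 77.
Elasticity = 3

Elasticity = (dY/dX) · (X/Y)

dY/dX = 75·X²
At X = 77: dY/dX = 444675, Y = 11413325

Elasticity = 444675 · (77 / 11413325) = 3

Interpretation: for a small percentage change in X, the percentage change in Y is approximately 3.00 times as large.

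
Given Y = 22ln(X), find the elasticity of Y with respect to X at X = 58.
Elasticity = 1/ln(58) ≈ 0.2463

Elasticity = (dY/dX) · (X/Y)

dY/dX = 22/X
At X = 58: dY/dX = 11/29, Y = 22·ln(58)

Elasticity = (11/29) · (58 / (22·ln(58))) = 1/ln(58) ≈ 0.2463

Interpretation: for a small percentage change in X, the percentage change in Y is approximately 0.25 times as large.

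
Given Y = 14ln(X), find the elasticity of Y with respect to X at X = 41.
Elasticity = 1/ln(41) ≈ 0.2693

Elasticity = (dY/dX) · (X/Y)

dY/dX = 14/X
At X = 41: dY/dX = 14/41, Y = 14·ln(41)

Elasticity = (14/41) · (41 / (14·ln(41))) = 1/ln(41) ≈ 0.2693

Interpretation: for a small percentage change in X, the percentage change in Y is approximately 0.27 times as large.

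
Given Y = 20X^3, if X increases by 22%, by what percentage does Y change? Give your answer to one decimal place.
81.6%

For Y = 20X^3:
If X → X(1 + 0.22)
Then Y → Y · (1 + 0.22)^3
     ≈ Y · 1.8158

Percentage change = ((1 + 0.22)^3 − 1) × 100% ≈ 81.6%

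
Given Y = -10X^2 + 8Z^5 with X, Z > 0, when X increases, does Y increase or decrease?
Y decreases

Taking the partial derivative:
∂Y/∂X = -20X

∂Y/∂X = -20X < 0 (assuming positive values)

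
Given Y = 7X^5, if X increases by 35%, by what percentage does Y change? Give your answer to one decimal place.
348.4%

For Y = 7X^5:
If X → X(1 + 0.35)
Then Y → Y · (1 + 0.35)^5
     ≈ Y · 4.4840

Percentage change = ((1 + 0.35)^5 − 1) × 100% ≈ 348.4%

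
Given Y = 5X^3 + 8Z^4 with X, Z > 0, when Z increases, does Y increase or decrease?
Y increases

Taking the partial derivative:
∂Y/∂Z = 32Z^3

∂Y/∂Z = 32Z^3 > 0 (assuming positive values)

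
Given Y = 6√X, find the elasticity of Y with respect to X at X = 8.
Elasticity = 1/2

Elasticity = (dY/dX) · (X/Y)

dY/dX = 3/√X
At X = 8: dY/dX = 3·√2/4, Y = 12·√2

Elasticity = (3·√2/4) · (8 / (12·√2)) = 1/2

Interpretation: for a small percentage change in X, the percentage change in Y is approximately 0.50 times as large.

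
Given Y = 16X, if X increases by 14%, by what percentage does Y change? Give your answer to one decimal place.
14.0%

For Y = 16X:
If X → X(1 + 0.14)
Then Y → Y · (1 + 0.14)^1
     = Y · 1.1400

Percentage change = ((1 + 0.14)^1 − 1) × 100% = 14.0%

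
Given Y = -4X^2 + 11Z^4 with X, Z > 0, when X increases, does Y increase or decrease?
Y decreases

Taking the partial derivative:
∂Y/∂X = -8X

∂Y/∂X = -8X < 0 (assuming positive values)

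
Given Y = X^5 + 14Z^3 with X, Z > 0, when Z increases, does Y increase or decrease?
Y increases

Taking the partial derivative:
∂Y/∂Z = 42Z^2

∂Y/∂Z = 42Z^2 > 0 (assuming positive values)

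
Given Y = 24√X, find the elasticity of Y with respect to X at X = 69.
Elasticity = 1/2

Elasticity = (dY/dX) · (X/Y)

dY/dX = 12/√X
At X = 69: dY/dX = 4·√69/23, Y = 24·√69

Elasticity = (4·√69/23) · (69 / (24·√69)) = 1/2

Interpretation: for a small percentage change in X, the percentage change in Y is approximately 0.50 times as large.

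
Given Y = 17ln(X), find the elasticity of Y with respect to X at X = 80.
Elasticity = 1/ln(80) ≈ 0.2282

Elasticity = (dY/dX) · (X/Y)

dY/dX = 17/X
At X = 80: dY/dX = 17/80, Y = 17·ln(80)

Elasticity = (17/80) · (80 / (17·ln(80))) = 1/ln(80) ≈ 0.2282

Interpretation: for a small percentage change in X, the percentage change in Y is approximately 0.23 times as large.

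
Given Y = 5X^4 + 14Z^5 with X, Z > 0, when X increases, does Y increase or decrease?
Y increases

Taking the partial derivative:
∂Y/∂X = 20X^3

∂Y/∂X = 20X^3 > 0 (assuming positive values)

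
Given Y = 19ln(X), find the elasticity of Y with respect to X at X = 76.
Elasticity = 1/ln(76) ≈ 0.2309

Elasticity = (dY/dX) · (X/Y)

dY/dX = 19/X
At X = 76: dY/dX = 1/4, Y = 19·ln(76)

Elasticity = (1/4) · (76 / (19·ln(76))) = 1/ln(76) ≈ 0.2309

Interpretation: for a small percentage change in X, the percentage change in Y is approximately 0.23 times as large.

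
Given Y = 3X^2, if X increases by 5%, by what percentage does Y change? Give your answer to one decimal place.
10.3%

For Y = 3X^2:
If X → X(1 + 0.05)
Then Y → Y · (1 + 0.05)^2
     = Y · 1.1025

Percentage change = ((1 + 0.05)^2 − 1) × 100% ≈ 10.3%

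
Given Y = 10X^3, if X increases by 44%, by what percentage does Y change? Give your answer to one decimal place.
198.6%

For Y = 10X^3:
If X → X(1 + 0.44)
Then Y → Y · (1 + 0.44)^3
     ≈ Y · 2.9860

Percentage change = ((1 + 0.44)^3 − 1) × 100% ≈ 198.6%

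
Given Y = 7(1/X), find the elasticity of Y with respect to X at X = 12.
Elasticity = -1

Elasticity = (dY/dX) · (X/Y)

dY/dX = -7/X²
At X = 12: dY/dX = -7/144, Y = 7/12

Elasticity = (-7/144) · (12 / (7/12)) = -1

Interpretation: for a small percentage change in X, the percentage change in Y is approximately -1.00 times as large.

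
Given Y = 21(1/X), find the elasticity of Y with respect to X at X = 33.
Elasticity = -1

Elasticity = (dY/dX) · (X/Y)

dY/dX = -21/X²
At X = 33: dY/dX = -7/363, Y = 7/11

Elasticity = (-7/363) · (33 / (7/11)) = -1

Interpretation: for a small percentage change in X, the percentage change in Y is approximately -1.00 times as large.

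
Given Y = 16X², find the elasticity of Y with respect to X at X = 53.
Elasticity = 2

Elasticity = (dY/dX) · (X/Y)

dY/dX = 32·X
At X = 53: dY/dX = 1696, Y = 44944

Elasticity = 1696 · (53 / 44944) = 2

Interpretation: for a small percentage change in X, the percentage change in Y is approximately 2.00 times as large.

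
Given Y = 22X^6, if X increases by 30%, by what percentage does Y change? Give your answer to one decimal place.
382.7%

For Y = 22X^6:
If X → X(1 + 0.3)
Then Y → Y · (1 + 0.3)^6
     ≈ Y · 4.8268

Percentage change = ((1 + 0.3)^6 − 1) × 100% ≈ 382.7%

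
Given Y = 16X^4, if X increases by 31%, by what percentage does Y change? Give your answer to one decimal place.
194.5%

For Y = 16X^4:
If X → X(1 + 0.31)
Then Y → Y · (1 + 0.31)^4
     ≈ Y · 2.9450

Percentage change = ((1 + 0.31)^4 − 1) × 100% ≈ 194.5%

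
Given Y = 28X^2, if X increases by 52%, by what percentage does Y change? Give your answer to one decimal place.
131.0%

For Y = 28X^2:
If X → X(1 + 0.52)
Then Y → Y · (1 + 0.52)^2
     = Y · 2.3104

Percentage change = ((1 + 0.52)^2 − 1) × 100% ≈ 131.0%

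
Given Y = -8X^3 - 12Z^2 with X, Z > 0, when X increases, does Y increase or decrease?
Y decreases

Taking the partial derivative:
∂Y/∂X = -24X^2

∂Y/∂X = -24X^2 < 0 (assuming positive values)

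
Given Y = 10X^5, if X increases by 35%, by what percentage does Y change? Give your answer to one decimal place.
348.4%

For Y = 10X^5:
If X → X(1 + 0.35)
Then Y → Y · (1 + 0.35)^5
     ≈ Y · 4.4840

Percentage change = ((1 + 0.35)^5 − 1) × 100% ≈ 348.4%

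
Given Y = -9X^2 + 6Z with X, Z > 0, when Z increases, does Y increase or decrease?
Y increases

Taking the partial derivative:
∂Y/∂Z = 6

∂Y/∂Z = 6 > 0 (assuming positive values)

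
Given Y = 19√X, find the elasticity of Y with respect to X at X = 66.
Elasticity = 1/2

Elasticity = (dY/dX) · (X/Y)

dY/dX = 19/(2·√X)
At X = 66: dY/dX = 19·√66/132, Y = 19·√66

Elasticity = (19·√66/132) · (66 / (19·√66)) = 1/2

Interpretation: for a small percentage change in X, the percentage change in Y is approximately 0.50 times as large.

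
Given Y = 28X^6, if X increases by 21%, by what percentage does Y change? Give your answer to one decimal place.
213.8%

For Y = 28X^6:
If X → X(1 + 0.21)
Then Y → Y · (1 + 0.21)^6
     ≈ Y · 3.1384

Percentage change = ((1 + 0.21)^6 − 1) × 100% ≈ 213.8%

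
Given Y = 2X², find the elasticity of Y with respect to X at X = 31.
Elasticity = 2

Elasticity = (dY/dX) · (X/Y)

dY/dX = 4·X
At X = 31: dY/dX = 124, Y = 1922

Elasticity = 124 · (31 / 1922) = 2

Interpretation: for a small percentage change in X, the percentage change in Y is approximately 2.00 times as large.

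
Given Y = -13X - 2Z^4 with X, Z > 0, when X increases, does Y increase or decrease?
Y decreases

Taking the partial derivative:
∂Y/∂X = -13

∂Y/∂X = -13 < 0 (assuming positive values)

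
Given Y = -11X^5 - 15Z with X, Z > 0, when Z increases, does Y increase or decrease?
Y decreases

Taking the partial derivative:
∂Y/∂Z = -15

∂Y/∂Z = -15 < 0 (assuming positive values)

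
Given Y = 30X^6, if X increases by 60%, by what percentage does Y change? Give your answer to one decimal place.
1577.7%

For Y = 30X^6:
If X → X(1 + 0.6)
Then Y → Y · (1 + 0.6)^6
     ≈ Y · 16.7772

Percentage change = ((1 + 0.6)^6 − 1) × 100% ≈ 1577.7%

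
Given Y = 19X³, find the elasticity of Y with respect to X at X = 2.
Elasticity = 3

Elasticity = (dY/dX) · (X/Y)

dY/dX = 57·X²
At X = 2: dY/dX = 228, Y = 152

Elasticity = 228 · (2 / 152) = 3

Interpretation: for a small percentage change in X, the percentage change in Y is approximately 3.00 times as large.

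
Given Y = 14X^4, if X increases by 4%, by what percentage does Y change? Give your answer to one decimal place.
17.0%

For Y = 14X^4:
If X → X(1 + 0.04)
Then Y → Y · (1 + 0.04)^4
     ≈ Y · 1.1699

Percentage change = ((1 + 0.04)^4 − 1) × 100% ≈ 17.0%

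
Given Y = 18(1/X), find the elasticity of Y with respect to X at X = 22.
Elasticity = -1

Elasticity = (dY/dX) · (X/Y)

dY/dX = -18/X²
At X = 22: dY/dX = -9/242, Y = 9/11

Elasticity = (-9/242) · (22 / (9/11)) = -1

Interpretation: for a small percentage change in X, the percentage change in Y is approximately -1.00 times as large.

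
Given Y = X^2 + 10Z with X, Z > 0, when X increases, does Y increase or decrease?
Y increases

Taking the partial derivative:
∂Y/∂X = 2X

∂Y/∂X = 2X > 0 (assuming positive values)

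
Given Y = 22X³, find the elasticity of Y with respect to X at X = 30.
Elasticity = 3

Elasticity = (dY/dX) · (X/Y)

dY/dX = 66·X²
At X = 30: dY/dX = 59400, Y = 594000

Elasticity = 59400 · (30 / 594000) = 3

Interpretation: for a small percentage change in X, the percentage change in Y is approximately 3.00 times as large.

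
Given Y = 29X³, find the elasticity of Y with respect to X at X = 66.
Elasticity = 3

Elasticity = (dY/dX) · (X/Y)

dY/dX = 87·X²
At X = 66: dY/dX = 378972, Y = 8337384

Elasticity = 378972 · (66 / 8337384) = 3

Interpretation: for a small percentage change in X, the percentage change in Y is approximately 3.00 times as large.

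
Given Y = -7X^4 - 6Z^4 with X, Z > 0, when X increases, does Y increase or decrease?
Y decreases

Taking the partial derivative:
∂Y/∂X = -28X^3

∂Y/∂X = -28X^3 < 0 (assuming positive values)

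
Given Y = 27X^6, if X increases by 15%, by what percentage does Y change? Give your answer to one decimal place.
131.3%

For Y = 27X^6:
If X → X(1 + 0.15)
Then Y → Y · (1 + 0.15)^6
     ≈ Y · 2.3131

Percentage change = ((1 + 0.15)^6 − 1) × 100% ≈ 131.3%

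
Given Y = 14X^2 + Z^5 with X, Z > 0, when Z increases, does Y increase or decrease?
Y increases

Taking the partial derivative:
∂Y/∂Z = 5Z^4

∂Y/∂Z = 5Z^4 > 0 (assuming positive values)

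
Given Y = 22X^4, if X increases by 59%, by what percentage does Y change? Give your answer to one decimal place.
539.1%

For Y = 22X^4:
If X → X(1 + 0.59)
Then Y → Y · (1 + 0.59)^4
     ≈ Y · 6.3913

Percentage change = ((1 + 0.59)^4 − 1) × 100% ≈ 539.1%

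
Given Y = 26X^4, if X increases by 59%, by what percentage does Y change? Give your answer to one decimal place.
539.1%

For Y = 26X^4:
If X → X(1 + 0.59)
Then Y → Y · (1 + 0.59)^4
     ≈ Y · 6.3913

Percentage change = ((1 + 0.59)^4 − 1) × 100% ≈ 539.1%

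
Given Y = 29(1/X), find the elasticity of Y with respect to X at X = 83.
Elasticity = -1

Elasticity = (dY/dX) · (X/Y)

dY/dX = -29/X²
At X = 83: dY/dX = -29/6889, Y = 29/83

Elasticity = (-29/6889) · (83 / (29/83)) = -1

Interpretation: for a small percentage change in X, the percentage change in Y is approximately -1.00 times as large.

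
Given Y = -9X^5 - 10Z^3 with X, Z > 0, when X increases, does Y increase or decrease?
Y decreases

Taking the partial derivative:
∂Y/∂X = -45X^4

∂Y/∂X = -45X^4 < 0 (assuming positive values)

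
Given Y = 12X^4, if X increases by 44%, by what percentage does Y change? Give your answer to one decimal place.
330.0%

For Y = 12X^4:
If X → X(1 + 0.44)
Then Y → Y · (1 + 0.44)^4
     ≈ Y · 4.2998

Percentage change = ((1 + 0.44)^4 − 1) × 100% ≈ 330.0%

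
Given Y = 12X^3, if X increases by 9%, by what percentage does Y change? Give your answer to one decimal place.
29.5%

For Y = 12X^3:
If X → X(1 + 0.09)
Then Y → Y · (1 + 0.09)^3
     ≈ Y · 1.2950

Percentage change = ((1 + 0.09)^3 − 1) × 100% ≈ 29.5%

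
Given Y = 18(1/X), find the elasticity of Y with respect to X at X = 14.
Elasticity = -1

Elasticity = (dY/dX) · (X/Y)

dY/dX = -18/X²
At X = 14: dY/dX = -9/98, Y = 9/7

Elasticity = (-9/98) · (14 / (9/7)) = -1

Interpretation: for a small percentage change in X, the percentage change in Y is approximately -1.00 times as large.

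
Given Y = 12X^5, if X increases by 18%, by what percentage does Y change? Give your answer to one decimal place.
128.8%

For Y = 12X^5:
If X → X(1 + 0.18)
Then Y → Y · (1 + 0.18)^5
     ≈ Y · 2.2878

Percentage change = ((1 + 0.18)^5 − 1) × 100% ≈ 128.8%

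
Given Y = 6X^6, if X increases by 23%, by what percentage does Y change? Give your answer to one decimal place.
246.3%

For Y = 6X^6:
If X → X(1 + 0.23)
Then Y → Y · (1 + 0.23)^6
     ≈ Y · 3.4628

Percentage change = ((1 + 0.23)^6 − 1) × 100% ≈ 246.3%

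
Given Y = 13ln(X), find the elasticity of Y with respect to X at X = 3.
Elasticity = 1/ln(3) ≈ 0.9102

Elasticity = (dY/dX) · (X/Y)

dY/dX = 13/X
At X = 3: dY/dX = 13/3, Y = 13·ln(3)

Elasticity = (13/3) · (3 / (13·ln(3))) = 1/ln(3) ≈ 0.9102

Interpretation: for a small percentage change in X, the percentage change in Y is approximately 0.91 times as large.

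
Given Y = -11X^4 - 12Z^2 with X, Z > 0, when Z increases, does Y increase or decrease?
Y decreases

Taking the partial derivative:
∂Y/∂Z = -24Z

∂Y/∂Z = -24Z < 0 (assuming positive values)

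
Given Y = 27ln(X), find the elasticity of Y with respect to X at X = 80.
Elasticity = 1/ln(80) ≈ 0.2282

Elasticity = (dY/dX) · (X/Y)

dY/dX = 27/X
At X = 80: dY/dX = 27/80, Y = 27·ln(80)

Elasticity = (27/80) · (80 / (27·ln(80))) = 1/ln(80) ≈ 0.2282

Interpretation: for a small percentage change in X, the percentage change in Y is approximately 0.23 times as large.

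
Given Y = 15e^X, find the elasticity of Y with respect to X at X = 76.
Elasticity = 76

Elasticity = (dY/dX) · (X/Y)

dY/dX = 15·e^X
At X = 76: dY/dX = 15·e^76, Y = 15·e^76

Elasticity = (15·e^76) · (76 / (15·e^76)) = 76

Interpretation: for a small percentage change in X, the percentage change in Y is approximately 76.00 times as large.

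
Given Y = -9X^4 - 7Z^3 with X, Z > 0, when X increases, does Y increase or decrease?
Y decreases

Taking the partial derivative:
∂Y/∂X = -36X^3

∂Y/∂X = -36X^3 < 0 (assuming positive values)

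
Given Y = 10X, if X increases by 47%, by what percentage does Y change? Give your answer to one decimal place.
47.0%

For Y = 10X:
If X → X(1 + 0.47)
Then Y → Y · (1 + 0.47)^1
     = Y · 1.4700

Percentage change = ((1 + 0.47)^1 − 1) × 100% = 47.0%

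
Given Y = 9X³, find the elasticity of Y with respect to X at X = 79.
Elasticity = 3

Elasticity = (dY/dX) · (X/Y)

dY/dX = 27·X²
At X = 79: dY/dX = 168507, Y = 4437351

Elasticity = 168507 · (79 / 4437351) = 3

Interpretation: for a small percentage change in X, the percentage change in Y is approximately 3.00 times as large.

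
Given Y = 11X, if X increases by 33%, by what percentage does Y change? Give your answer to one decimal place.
33.0%

For Y = 11X:
If X → X(1 + 0.33)
Then Y → Y · (1 + 0.33)^1
     = Y · 1.3300

Percentage change = ((1 + 0.33)^1 − 1) × 100% = 33.0%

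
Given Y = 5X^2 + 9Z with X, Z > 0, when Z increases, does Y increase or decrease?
Y increases

Taking the partial derivative:
∂Y/∂Z = 9

∂Y/∂Z = 9 > 0 (assuming positive values)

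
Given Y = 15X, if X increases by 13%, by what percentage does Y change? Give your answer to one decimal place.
13.0%

For Y = 15X:
If X → X(1 + 0.13)
Then Y → Y · (1 + 0.13)^1
     = Y · 1.1300

Percentage change = ((1 + 0.13)^1 − 1) × 100% = 13.0%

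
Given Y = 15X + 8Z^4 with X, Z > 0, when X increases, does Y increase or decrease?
Y increases

Taking the partial derivative:
∂Y/∂X = 15

∂Y/∂X = 15 > 0 (assuming positive values)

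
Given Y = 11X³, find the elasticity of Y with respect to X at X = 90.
Elasticity = 3

Elasticity = (dY/dX) · (X/Y)

dY/dX = 33·X²
At X = 90: dY/dX = 267300, Y = 8019000

Elasticity = 267300 · (90 / 8019000) = 3

Interpretation: for a small percentage change in X, the percentage change in Y is approximately 3.00 times as large.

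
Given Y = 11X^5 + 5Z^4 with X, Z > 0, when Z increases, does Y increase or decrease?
Y increases

Taking the partial derivative:
∂Y/∂Z = 20Z^3

∂Y/∂Z = 20Z^3 > 0 (assuming positive values)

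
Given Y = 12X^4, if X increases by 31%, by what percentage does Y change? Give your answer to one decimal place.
194.5%

For Y = 12X^4:
If X → X(1 + 0.31)
Then Y → Y · (1 + 0.31)^4
     ≈ Y · 2.9450

Percentage change = ((1 + 0.31)^4 − 1) × 100% ≈ 194.5%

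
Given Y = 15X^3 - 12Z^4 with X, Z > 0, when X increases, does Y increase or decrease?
Y increases

Taking the partial derivative:
∂Y/∂X = 45X^2

∂Y/∂X = 45X^2 > 0 (assuming positive values)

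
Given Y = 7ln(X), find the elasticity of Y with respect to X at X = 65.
Elasticity = 1/ln(65) ≈ 0.2396

Elasticity = (dY/dX) · (X/Y)

dY/dX = 7/X
At X = 65: dY/dX = 7/65, Y = 7·ln(65)

Elasticity = (7/65) · (65 / (7·ln(65))) = 1/ln(65) ≈ 0.2396

Interpretation: for a small percentage change in X, the percentage change in Y is approximately 0.24 times as large.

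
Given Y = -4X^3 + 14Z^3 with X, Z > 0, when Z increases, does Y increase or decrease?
Y increases

Taking the partial derivative:
∂Y/∂Z = 42Z^2

∂Y/∂Z = 42Z^2 > 0 (assuming positive values)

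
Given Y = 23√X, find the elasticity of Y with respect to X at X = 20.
Elasticity = 1/2

Elasticity = (dY/dX) · (X/Y)

dY/dX = 23/(2·√X)
At X = 20: dY/dX = 23·√5/20, Y = 46·√5

Elasticity = (23·√5/20) · (20 / (46·√5)) = 1/2

Interpretation: for a small percentage change in X, the percentage change in Y is approximately 0.50 times as large.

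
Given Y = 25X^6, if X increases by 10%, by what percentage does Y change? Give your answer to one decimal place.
77.2%

For Y = 25X^6:
If X → X(1 + 0.1)
Then Y → Y · (1 + 0.1)^6
     ≈ Y · 1.7716

Percentage change = ((1 + 0.1)^6 − 1) × 100% ≈ 77.2%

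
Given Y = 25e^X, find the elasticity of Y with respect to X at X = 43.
Elasticity = 43

Elasticity = (dY/dX) · (X/Y)

dY/dX = 25·e^X
At X = 43: dY/dX = 25·e^43, Y = 25·e^43

Elasticity = (25·e^43) · (43 / (25·e^43)) = 43

Interpretation: for a small percentage change in X, the percentage change in Y is approximately 43.00 times as large.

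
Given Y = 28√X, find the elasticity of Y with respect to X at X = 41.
Elasticity = 1/2

Elasticity = (dY/dX) · (X/Y)

dY/dX = 14/√X
At X = 41: dY/dX = 14·√41/41, Y = 28·√41

Elasticity = (14·√41/41) · (41 / (28·√41)) = 1/2

Interpretation: for a small percentage change in X, the percentage change in Y is approximately 0.50 times as large.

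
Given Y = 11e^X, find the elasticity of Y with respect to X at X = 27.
Elasticity = 27

Elasticity = (dY/dX) · (X/Y)

dY/dX = 11·e^X
At X = 27: dY/dX = 11·e^27, Y = 11·e^27

Elasticity = (11·e^27) · (27 / (11·e^27)) = 27

Interpretation: for a small percentage change in X, the percentage change in Y is approximately 27.00 times as large.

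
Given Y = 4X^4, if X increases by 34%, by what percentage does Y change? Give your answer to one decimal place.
222.4%

For Y = 4X^4:
If X → X(1 + 0.34)
Then Y → Y · (1 + 0.34)^4
     ≈ Y · 3.2242

Percentage change = ((1 + 0.34)^4 − 1) × 100% ≈ 222.4%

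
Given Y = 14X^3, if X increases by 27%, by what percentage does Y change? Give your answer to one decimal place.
104.8%

For Y = 14X^3:
If X → X(1 + 0.27)
Then Y → Y · (1 + 0.27)^3
     ≈ Y · 2.0484

Percentage change = ((1 + 0.27)^3 − 1) × 100% ≈ 104.8%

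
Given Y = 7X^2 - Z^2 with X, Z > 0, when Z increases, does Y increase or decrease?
Y decreases

Taking the partial derivative:
∂Y/∂Z = -2Z

∂Y/∂Z = -2Z < 0 (assuming positive values)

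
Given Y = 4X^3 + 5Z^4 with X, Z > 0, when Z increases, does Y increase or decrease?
Y increases

Taking the partial derivative:
∂Y/∂Z = 20Z^3

∂Y/∂Z = 20Z^3 > 0 (assuming positive values)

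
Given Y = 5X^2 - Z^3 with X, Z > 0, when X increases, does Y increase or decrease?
Y increases

Taking the partial derivative:
∂Y/∂X = 10X

∂Y/∂X = 10X > 0 (assuming positive values)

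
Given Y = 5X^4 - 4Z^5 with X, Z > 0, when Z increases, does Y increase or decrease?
Y decreases

Taking the partial derivative:
∂Y/∂Z = -20Z^4

∂Y/∂Z = -20Z^4 < 0 (assuming positive values)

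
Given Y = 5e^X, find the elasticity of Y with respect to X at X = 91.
Elasticity = 91

Elasticity = (dY/dX) · (X/Y)

dY/dX = 5·e^X
At X = 91: dY/dX = 5·e^91, Y = 5·e^91

Elasticity = (5·e^91) · (91 / (5·e^91)) = 91

Interpretation: for a small percentage change in X, the percentage change in Y is approximately 91.00 times as large.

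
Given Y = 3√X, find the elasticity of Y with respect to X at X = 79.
Elasticity = 1/2

Elasticity = (dY/dX) · (X/Y)

dY/dX = 3/(2·√X)
At X = 79: dY/dX = 3·√79/158, Y = 3·√79

Elasticity = (3·√79/158) · (79 / (3·√79)) = 1/2

Interpretation: for a small percentage change in X, the percentage change in Y is approximately 0.50 times as large.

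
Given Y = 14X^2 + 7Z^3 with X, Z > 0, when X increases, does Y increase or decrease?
Y increases

Taking the partial derivative:
∂Y/∂X = 28X

∂Y/∂X = 28X > 0 (assuming positive values)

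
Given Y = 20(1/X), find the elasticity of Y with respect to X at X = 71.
Elasticity = -1

Elasticity = (dY/dX) · (X/Y)

dY/dX = -20/X²
At X = 71: dY/dX = -20/5041, Y = 20/71

Elasticity = (-20/5041) · (71 / (20/71)) = -1

Interpretation: for a small percentage change in X, the percentage change in Y is approximately -1.00 times as large.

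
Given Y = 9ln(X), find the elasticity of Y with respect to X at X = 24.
Elasticity = 1/ln(24) ≈ 0.3147

Elasticity = (dY/dX) · (X/Y)

dY/dX = 9/X
At X = 24: dY/dX = 3/8, Y = 9·ln(24)

Elasticity = (3/8) · (24 / (9·ln(24))) = 1/ln(24) ≈ 0.3147

Interpretation: for a small percentage change in X, the percentage change in Y is approximately 0.31 times as large.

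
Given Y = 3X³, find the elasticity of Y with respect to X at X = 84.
Elasticity = 3

Elasticity = (dY/dX) · (X/Y)

dY/dX = 9·X²
At X = 84: dY/dX = 63504, Y = 1778112

Elasticity = 63504 · (84 / 1778112) = 3

Interpretation: for a small percentage change in X, the percentage change in Y is approximately 3.00 times as large.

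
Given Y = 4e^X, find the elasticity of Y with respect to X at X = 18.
Elasticity = 18

Elasticity = (dY/dX) · (X/Y)

dY/dX = 4·e^X
At X = 18: dY/dX = 4·e^18, Y = 4·e^18

Elasticity = (4·e^18) · (18 / (4·e^18)) = 18

Interpretation: for a small percentage change in X, the percentage change in Y is approximately 18.00 times as large.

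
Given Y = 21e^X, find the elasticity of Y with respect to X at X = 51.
Elasticity = 51

Elasticity = (dY/dX) · (X/Y)

dY/dX = 21·e^X
At X = 51: dY/dX = 21·e^51, Y = 21·e^51

Elasticity = (21·e^51) · (51 / (21·e^51)) = 51

Interpretation: for a small percentage change in X, the percentage change in Y is approximately 51.00 times as large.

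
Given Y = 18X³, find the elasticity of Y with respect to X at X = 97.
Elasticity = 3

Elasticity = (dY/dX) · (X/Y)

dY/dX = 54·X²
At X = 97: dY/dX = 508086, Y = 16428114

Elasticity = 508086 · (97 / 16428114) = 3

Interpretation: for a small percentage change in X, the percentage change in Y is approximately 3.00 times as large.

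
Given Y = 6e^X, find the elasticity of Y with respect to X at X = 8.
Elasticity = 8

Elasticity = (dY/dX) · (X/Y)

dY/dX = 6·e^X
At X = 8: dY/dX = 6·e^8, Y = 6·e^8

Elasticity = (6·e^8) · (8 / (6·e^8)) = 8

Interpretation: for a small percentage change in X, the percentage change in Y is approximately 8.00 times as large.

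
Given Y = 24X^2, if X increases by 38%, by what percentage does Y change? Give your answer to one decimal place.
90.4%

For Y = 24X^2:
If X → X(1 + 0.38)
Then Y → Y · (1 + 0.38)^2
     = Y · 1.9044

Percentage change = ((1 + 0.38)^2 − 1) × 100% ≈ 90.4%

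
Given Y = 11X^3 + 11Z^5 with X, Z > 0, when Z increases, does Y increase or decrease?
Y increases

Taking the partial derivative:
∂Y/∂Z = 55Z^4

∂Y/∂Z = 55Z^4 > 0 (assuming positive values)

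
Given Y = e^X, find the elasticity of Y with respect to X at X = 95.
Elasticity = 95

Elasticity = (dY/dX) · (X/Y)

dY/dX = e^X
At X = 95: dY/dX = e^95, Y = e^95

Elasticity = (e^95) · (95 / (e^95)) = 95

Interpretation: for a small percentage change in X, the percentage change in Y is approximately 95.00 times as large.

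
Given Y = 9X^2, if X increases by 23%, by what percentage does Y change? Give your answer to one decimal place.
51.3%

For Y = 9X^2:
If X → X(1 + 0.23)
Then Y → Y · (1 + 0.23)^2
     = Y · 1.5129

Percentage change = ((1 + 0.23)^2 − 1) × 100% ≈ 51.3%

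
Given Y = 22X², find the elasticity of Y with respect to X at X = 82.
Elasticity = 2

Elasticity = (dY/dX) · (X/Y)

dY/dX = 44·X
At X = 82: dY/dX = 3608, Y = 147928

Elasticity = 3608 · (82 / 147928) = 2

Interpretation: for a small percentage change in X, the percentage change in Y is approximately 2.00 times as large.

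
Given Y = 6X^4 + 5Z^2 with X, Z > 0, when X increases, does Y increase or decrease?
Y increases

Taking the partial derivative:
∂Y/∂X = 24X^3

∂Y/∂X = 24X^3 > 0 (assuming positive values)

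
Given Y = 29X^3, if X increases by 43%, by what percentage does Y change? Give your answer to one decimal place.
192.4%

For Y = 29X^3:
If X → X(1 + 0.43)
Then Y → Y · (1 + 0.43)^3
     ≈ Y · 2.9242

Percentage change = ((1 + 0.43)^3 − 1) × 100% ≈ 192.4%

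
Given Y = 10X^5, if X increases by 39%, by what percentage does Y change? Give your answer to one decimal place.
418.9%

For Y = 10X^5:
If X → X(1 + 0.39)
Then Y → Y · (1 + 0.39)^5
     ≈ Y · 5.1889

Percentage change = ((1 + 0.39)^5 − 1) × 100% ≈ 418.9%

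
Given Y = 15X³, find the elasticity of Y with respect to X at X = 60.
Elasticity = 3

Elasticity = (dY/dX) · (X/Y)

dY/dX = 45·X²
At X = 60: dY/dX = 162000, Y = 3240000

Elasticity = 162000 · (60 / 3240000) = 3

Interpretation: for a small percentage change in X, the percentage change in Y is approximately 3.00 times as large.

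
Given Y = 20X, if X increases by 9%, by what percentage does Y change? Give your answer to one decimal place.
9.0%

For Y = 20X:
If X → X(1 + 0.09)
Then Y → Y · (1 + 0.09)^1
     = Y · 1.0900

Percentage change = ((1 + 0.09)^1 − 1) × 100% = 9.0%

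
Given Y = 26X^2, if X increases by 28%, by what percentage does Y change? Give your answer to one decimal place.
63.8%

For Y = 26X^2:
If X → X(1 + 0.28)
Then Y → Y · (1 + 0.28)^2
     = Y · 1.6384

Percentage change = ((1 + 0.28)^2 − 1) × 100% ≈ 63.8%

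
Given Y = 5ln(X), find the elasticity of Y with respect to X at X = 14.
Elasticity = 1/ln(14) ≈ 0.3789

Elasticity = (dY/dX) · (X/Y)

dY/dX = 5/X
At X = 14: dY/dX = 5/14, Y = 5·ln(14)

Elasticity = (5/14) · (14 / (5·ln(14))) = 1/ln(14) ≈ 0.3789

Interpretation: for a small percentage change in X, the percentage change in Y is approximately 0.38 times as large.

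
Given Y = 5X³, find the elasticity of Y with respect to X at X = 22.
Elasticity = 3

Elasticity = (dY/dX) · (X/Y)

dY/dX = 15·X²
At X = 22: dY/dX = 7260, Y = 53240

Elasticity = 7260 · (22 / 53240) = 3

Interpretation: for a small percentage change in X, the percentage change in Y is approximately 3.00 times as large.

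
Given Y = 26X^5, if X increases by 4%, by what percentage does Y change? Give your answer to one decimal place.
21.7%

For Y = 26X^5:
If X → X(1 + 0.04)
Then Y → Y · (1 + 0.04)^5
     ≈ Y · 1.2167

Percentage change = ((1 + 0.04)^5 − 1) × 100% ≈ 21.7%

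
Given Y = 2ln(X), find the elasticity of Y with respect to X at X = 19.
Elasticity = 1/ln(19) ≈ 0.3396

Elasticity = (dY/dX) · (X/Y)

dY/dX = 2/X
At X = 19: dY/dX = 2/19, Y = 2·ln(19)

Elasticity = (2/19) · (19 / (2·ln(19))) = 1/ln(19) ≈ 0.3396

Interpretation: for a small percentage change in X, the percentage change in Y is approximately 0.34 times as large.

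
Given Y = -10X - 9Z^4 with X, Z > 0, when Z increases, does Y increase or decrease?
Y decreases

Taking the partial derivative:
∂Y/∂Z = -36Z^3

∂Y/∂Z = -36Z^3 < 0 (assuming positive values)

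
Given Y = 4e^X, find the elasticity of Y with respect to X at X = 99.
Elasticity = 99

Elasticity = (dY/dX) · (X/Y)

dY/dX = 4·e^X
At X = 99: dY/dX = 4·e^99, Y = 4·e^99

Elasticity = (4·e^99) · (99 / (4·e^99)) = 99

Interpretation: for a small percentage change in X, the percentage change in Y is approximately 99.00 times as large.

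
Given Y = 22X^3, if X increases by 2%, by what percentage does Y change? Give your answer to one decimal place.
6.1%

For Y = 22X^3:
If X → X(1 + 0.02)
Then Y → Y · (1 + 0.02)^3
     ≈ Y · 1.0612

Percentage change = ((1 + 0.02)^3 − 1) × 100% ≈ 6.1%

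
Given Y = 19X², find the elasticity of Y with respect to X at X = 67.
Elasticity = 2

Elasticity = (dY/dX) · (X/Y)

dY/dX = 38·X
At X = 67: dY/dX = 2546, Y = 85291

Elasticity = 2546 · (67 / 85291) = 2

Interpretation: for a small percentage change in X, the percentage change in Y is approximately 2.00 times as large.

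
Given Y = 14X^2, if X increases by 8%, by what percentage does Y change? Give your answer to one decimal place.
16.6%

For Y = 14X^2:
If X → X(1 + 0.08)
Then Y → Y · (1 + 0.08)^2
     = Y · 1.1664

Percentage change = ((1 + 0.08)^2 − 1) × 100% ≈ 16.6%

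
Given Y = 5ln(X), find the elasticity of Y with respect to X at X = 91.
Elasticity = 1/ln(91) ≈ 0.2217

Elasticity = (dY/dX) · (X/Y)

dY/dX = 5/X
At X = 91: dY/dX = 5/91, Y = 5·ln(91)

Elasticity = (5/91) · (91 / (5·ln(91))) = 1/ln(91) ≈ 0.2217

Interpretation: for a small percentage change in X, the percentage change in Y is approximately 0.22 times as large.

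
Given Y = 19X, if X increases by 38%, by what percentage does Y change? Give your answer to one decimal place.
38.0%

For Y = 19X:
If X → X(1 + 0.38)
Then Y → Y · (1 + 0.38)^1
     = Y · 1.3800

Percentage change = ((1 + 0.38)^1 − 1) × 100% = 38.0%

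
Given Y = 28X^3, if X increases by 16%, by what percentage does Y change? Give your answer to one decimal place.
56.1%

For Y = 28X^3:
If X → X(1 + 0.16)
Then Y → Y · (1 + 0.16)^3
     ≈ Y · 1.5609

Percentage change = ((1 + 0.16)^3 − 1) × 100% ≈ 56.1%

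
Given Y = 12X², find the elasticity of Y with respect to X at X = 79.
Elasticity = 2

Elasticity = (dY/dX) · (X/Y)

dY/dX = 24·X
At X = 79: dY/dX = 1896, Y = 74892

Elasticity = 1896 · (79 / 74892) = 2

Interpretation: for a small percentage change in X, the percentage change in Y is approximately 2.00 times as large.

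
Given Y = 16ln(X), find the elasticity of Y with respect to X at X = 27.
Elasticity = 1/ln(27) ≈ 0.3034

Elasticity = (dY/dX) · (X/Y)

dY/dX = 16/X
At X = 27: dY/dX = 16/27, Y = 16·ln(27)

Elasticity = (16/27) · (27 / (16·ln(27))) = 1/ln(27) ≈ 0.3034

Interpretation: for a small percentage change in X, the percentage change in Y is approximately 0.30 times as large.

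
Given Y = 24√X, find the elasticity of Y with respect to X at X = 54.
Elasticity = 1/2

Elasticity = (dY/dX) · (X/Y)

dY/dX = 12/√X
At X = 54: dY/dX = 2·√6/3, Y = 72·√6

Elasticity = (2·√6/3) · (54 / (72·√6)) = 1/2

Interpretation: for a small percentage change in X, the percentage change in Y is approximately 0.50 times as large.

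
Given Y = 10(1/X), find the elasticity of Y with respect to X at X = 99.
Elasticity = -1

Elasticity = (dY/dX) · (X/Y)

dY/dX = -10/X²
At X = 99: dY/dX = -10/9801, Y = 10/99

Elasticity = (-10/9801) · (99 / (10/99)) = -1

Interpretation: for a small percentage change in X, the percentage change in Y is approximately -1.00 times as large.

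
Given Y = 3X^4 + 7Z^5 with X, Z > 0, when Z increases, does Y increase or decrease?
Y increases

Taking the partial derivative:
∂Y/∂Z = 35Z^4

∂Y/∂Z = 35Z^4 > 0 (assuming positive values)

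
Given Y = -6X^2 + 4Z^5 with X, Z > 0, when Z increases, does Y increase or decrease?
Y increases

Taking the partial derivative:
∂Y/∂Z = 20Z^4

∂Y/∂Z = 20Z^4 > 0 (assuming positive values)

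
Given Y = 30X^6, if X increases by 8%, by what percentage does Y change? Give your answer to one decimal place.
58.7%

For Y = 30X^6:
If X → X(1 + 0.08)
Then Y → Y · (1 + 0.08)^6
     ≈ Y · 1.5869

Percentage change = ((1 + 0.08)^6 − 1) × 100% ≈ 58.7%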